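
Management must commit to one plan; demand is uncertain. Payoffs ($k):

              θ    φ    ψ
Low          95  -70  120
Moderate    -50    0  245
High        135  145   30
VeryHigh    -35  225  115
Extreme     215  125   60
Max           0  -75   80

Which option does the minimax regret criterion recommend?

Extreme

Column bests: θ=215, φ=225, ψ=245.
Low regrets: 120, 295, 125 → max 295
Moderate regrets: 265, 225, 0 → max 265
High regrets: 80, 80, 215 → max 215
VeryHigh regrets: 250, 0, 130 → max 250
Extreme regrets: 0, 100, 185 → max 185
Max regrets: 215, 300, 165 → max 300
Smallest max regret = 185 → Extreme.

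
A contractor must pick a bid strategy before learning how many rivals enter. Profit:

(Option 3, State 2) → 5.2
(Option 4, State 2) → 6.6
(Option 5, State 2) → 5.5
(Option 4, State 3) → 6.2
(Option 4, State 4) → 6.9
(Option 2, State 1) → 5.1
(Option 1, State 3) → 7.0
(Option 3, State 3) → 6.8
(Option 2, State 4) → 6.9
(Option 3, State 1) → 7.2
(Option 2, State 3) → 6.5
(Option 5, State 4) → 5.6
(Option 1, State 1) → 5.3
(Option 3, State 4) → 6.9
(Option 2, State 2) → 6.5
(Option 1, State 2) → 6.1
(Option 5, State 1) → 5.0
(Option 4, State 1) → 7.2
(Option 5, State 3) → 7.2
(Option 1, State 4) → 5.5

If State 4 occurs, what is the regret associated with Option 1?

1.4

Best payoff under State 4 is 6.9.
Regret = 6.9 − 5.5 = 1.4.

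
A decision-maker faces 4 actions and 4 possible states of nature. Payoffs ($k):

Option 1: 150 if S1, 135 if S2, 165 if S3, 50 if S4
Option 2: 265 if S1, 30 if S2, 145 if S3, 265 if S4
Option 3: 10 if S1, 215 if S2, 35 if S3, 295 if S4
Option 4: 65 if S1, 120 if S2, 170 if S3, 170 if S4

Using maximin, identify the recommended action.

Row minima: Option 1=50, Option 2=30, Option 3=10, Option 4=65
Best worst-case = 65 → Option 4.

Option 4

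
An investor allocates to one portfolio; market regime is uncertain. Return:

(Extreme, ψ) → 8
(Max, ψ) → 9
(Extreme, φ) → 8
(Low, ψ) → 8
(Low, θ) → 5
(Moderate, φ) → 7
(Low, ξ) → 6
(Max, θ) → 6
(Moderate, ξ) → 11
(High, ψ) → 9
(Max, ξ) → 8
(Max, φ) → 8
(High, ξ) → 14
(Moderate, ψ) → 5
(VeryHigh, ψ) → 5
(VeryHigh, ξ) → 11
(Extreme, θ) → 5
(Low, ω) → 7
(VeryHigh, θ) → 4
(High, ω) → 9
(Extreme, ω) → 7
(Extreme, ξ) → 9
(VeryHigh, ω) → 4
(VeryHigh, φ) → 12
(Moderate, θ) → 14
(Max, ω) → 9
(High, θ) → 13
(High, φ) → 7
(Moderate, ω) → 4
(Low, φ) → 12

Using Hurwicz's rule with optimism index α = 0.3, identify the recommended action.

Low: 0.3·12 + 0.7·5 = 7.1
Moderate: 0.3·14 + 0.7·4 = 7
High: 0.3·14 + 0.7·7 = 9.1
VeryHigh: 0.3·12 + 0.7·4 = 6.4
Extreme: 0.3·9 + 0.7·5 = 6.2
Max: 0.3·9 + 0.7·6 = 6.9
Highest Hurwicz score = 9.1 → High.

High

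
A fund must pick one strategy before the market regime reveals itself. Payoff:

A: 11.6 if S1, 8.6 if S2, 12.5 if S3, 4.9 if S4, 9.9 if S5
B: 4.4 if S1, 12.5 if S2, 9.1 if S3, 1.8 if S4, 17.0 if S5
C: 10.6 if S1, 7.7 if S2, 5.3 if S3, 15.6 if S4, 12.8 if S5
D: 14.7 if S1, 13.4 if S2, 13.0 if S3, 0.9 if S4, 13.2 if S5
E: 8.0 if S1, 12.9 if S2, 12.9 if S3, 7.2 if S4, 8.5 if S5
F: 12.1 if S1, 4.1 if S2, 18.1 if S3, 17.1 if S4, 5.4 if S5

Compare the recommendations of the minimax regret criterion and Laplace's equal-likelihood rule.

minimax regret → E; laplace → F (disagree)

Column bests: S1=14.7, S2=13.4, S3=18.1, S4=17.1, S5=17.0.
A regrets: 3.1, 4.8, 5.6, 12.2, 7.1 → max 12.2
B regrets: 10.3, 0.9, 9.0, 15.3, 0.0 → max 15.3
C regrets: 4.1, 5.7, 12.8, 1.5, 4.2 → max 12.8
D regrets: 0.0, 0.0, 5.1, 16.2, 3.8 → max 16.2
E regrets: 6.7, 0.5, 5.2, 9.9, 8.5 → max 9.9
F regrets: 2.6, 9.3, 0.0, 0.0, 11.6 → max 11.6
Smallest max regret = 9.9 → E.
Row averages: A=9.5, B=8.96, C=10.4, D=11.04, E=9.9, F=11.36
Highest average = 11.36 → F.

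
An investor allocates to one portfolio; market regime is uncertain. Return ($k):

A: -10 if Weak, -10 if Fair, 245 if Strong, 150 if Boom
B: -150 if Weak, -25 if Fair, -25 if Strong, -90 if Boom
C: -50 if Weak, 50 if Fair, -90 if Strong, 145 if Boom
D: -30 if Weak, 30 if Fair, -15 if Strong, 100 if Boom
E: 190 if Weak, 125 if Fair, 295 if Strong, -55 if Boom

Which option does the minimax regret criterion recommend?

Column bests: Weak=190, Fair=125, Strong=295, Boom=150.
A regrets: 200, 135, 50, 0 → max 200
B regrets: 340, 150, 320, 240 → max 340
C regrets: 240, 75, 385, 5 → max 385
D regrets: 220, 95, 310, 50 → max 310
E regrets: 0, 0, 0, 205 → max 205
Smallest max regret = 200 → A.

A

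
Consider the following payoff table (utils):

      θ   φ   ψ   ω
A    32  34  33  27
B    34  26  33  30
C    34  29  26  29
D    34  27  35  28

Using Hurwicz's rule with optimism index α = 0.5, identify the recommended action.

A: 0.5·34 + 0.5·27 = 30.5
B: 0.5·34 + 0.5·26 = 30
C: 0.5·34 + 0.5·26 = 30
D: 0.5·35 + 0.5·27 = 31
Highest Hurwicz score = 31 → D.

D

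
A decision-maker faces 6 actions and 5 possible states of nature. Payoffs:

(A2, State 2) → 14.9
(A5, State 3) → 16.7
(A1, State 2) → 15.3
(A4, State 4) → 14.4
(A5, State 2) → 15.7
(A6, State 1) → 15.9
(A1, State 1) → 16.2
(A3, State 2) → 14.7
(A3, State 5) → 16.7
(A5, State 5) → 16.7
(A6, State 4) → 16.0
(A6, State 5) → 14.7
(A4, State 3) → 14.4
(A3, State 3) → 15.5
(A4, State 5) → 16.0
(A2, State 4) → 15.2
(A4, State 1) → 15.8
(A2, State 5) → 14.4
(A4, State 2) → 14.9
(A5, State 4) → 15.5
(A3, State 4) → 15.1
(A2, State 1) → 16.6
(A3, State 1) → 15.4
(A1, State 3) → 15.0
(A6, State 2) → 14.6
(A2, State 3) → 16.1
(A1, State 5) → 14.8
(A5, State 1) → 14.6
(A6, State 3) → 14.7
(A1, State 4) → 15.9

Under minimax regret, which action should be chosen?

A3

Column bests: State 1=16.6, State 2=15.7, State 3=16.7, State 4=16.0, State 5=16.7.
A1 regrets: 0.4, 0.4, 1.7, 0.1, 1.9 → max 1.9
A2 regrets: 0.0, 0.8, 0.6, 0.8, 2.3 → max 2.3
A3 regrets: 1.2, 1.0, 1.2, 0.9, 0.0 → max 1.2
A4 regrets: 0.8, 0.8, 2.3, 1.6, 0.7 → max 2.3
A5 regrets: 2.0, 0.0, 0.0, 0.5, 0.0 → max 2.0
A6 regrets: 0.7, 1.1, 2.0, 0.0, 2.0 → max 2.0
Smallest max regret = 1.2 → A3.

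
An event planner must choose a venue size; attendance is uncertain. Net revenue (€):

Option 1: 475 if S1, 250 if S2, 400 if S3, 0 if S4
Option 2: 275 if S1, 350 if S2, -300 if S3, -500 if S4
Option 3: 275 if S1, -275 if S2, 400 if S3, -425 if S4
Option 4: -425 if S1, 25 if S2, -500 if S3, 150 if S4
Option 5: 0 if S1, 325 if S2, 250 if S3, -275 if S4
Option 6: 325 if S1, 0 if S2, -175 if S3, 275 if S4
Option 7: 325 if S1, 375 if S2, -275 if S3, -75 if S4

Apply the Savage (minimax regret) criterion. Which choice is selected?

Column bests: S1=475, S2=375, S3=400, S4=275.
Option 1 regrets: 0, 125, 0, 275 → max 275
Option 2 regrets: 200, 25, 700, 775 → max 775
Option 3 regrets: 200, 650, 0, 700 → max 700
Option 4 regrets: 900, 350, 900, 125 → max 900
Option 5 regrets: 475, 50, 150, 550 → max 550
Option 6 regrets: 150, 375, 575, 0 → max 575
Option 7 regrets: 150, 0, 675, 350 → max 675
Smallest max regret = 275 → Option 1.

Option 1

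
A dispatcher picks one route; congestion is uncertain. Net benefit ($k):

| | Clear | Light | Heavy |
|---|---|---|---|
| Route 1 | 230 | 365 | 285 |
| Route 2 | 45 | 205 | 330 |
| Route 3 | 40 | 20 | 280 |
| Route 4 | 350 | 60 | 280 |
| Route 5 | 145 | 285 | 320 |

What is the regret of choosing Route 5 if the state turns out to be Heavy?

Best payoff under Heavy is 330.
Regret = 330 − 320 = 10.

10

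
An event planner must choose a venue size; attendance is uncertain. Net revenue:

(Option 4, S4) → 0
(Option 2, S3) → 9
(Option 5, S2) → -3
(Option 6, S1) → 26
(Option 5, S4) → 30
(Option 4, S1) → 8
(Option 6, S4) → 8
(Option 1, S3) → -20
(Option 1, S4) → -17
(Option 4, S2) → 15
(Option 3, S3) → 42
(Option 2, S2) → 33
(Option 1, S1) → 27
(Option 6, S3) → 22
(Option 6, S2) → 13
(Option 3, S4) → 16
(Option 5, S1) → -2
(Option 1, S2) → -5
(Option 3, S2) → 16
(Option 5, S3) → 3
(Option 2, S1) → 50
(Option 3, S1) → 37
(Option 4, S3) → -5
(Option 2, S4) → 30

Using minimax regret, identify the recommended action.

Option 3

Column bests: S1=50, S2=33, S3=42, S4=30.
Option 1 regrets: 23, 38, 62, 47 → max 62
Option 2 regrets: 0, 0, 33, 0 → max 33
Option 3 regrets: 13, 17, 0, 14 → max 17
Option 4 regrets: 42, 18, 47, 30 → max 47
Option 5 regrets: 52, 36, 39, 0 → max 52
Option 6 regrets: 24, 20, 20, 22 → max 24
Smallest max regret = 17 → Option 3.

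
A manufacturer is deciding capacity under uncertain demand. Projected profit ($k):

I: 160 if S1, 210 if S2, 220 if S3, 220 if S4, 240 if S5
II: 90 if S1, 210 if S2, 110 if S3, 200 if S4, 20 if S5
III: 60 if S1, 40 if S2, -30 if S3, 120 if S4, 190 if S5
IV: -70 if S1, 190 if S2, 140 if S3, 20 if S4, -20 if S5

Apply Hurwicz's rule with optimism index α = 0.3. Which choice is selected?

I: 0.3·240 + 0.7·160 = 184
II: 0.3·210 + 0.7·20 = 77
III: 0.3·190 + 0.7·(-30) = 36
IV: 0.3·190 + 0.7·(-70) = 8
Highest Hurwicz score = 184 → I.

I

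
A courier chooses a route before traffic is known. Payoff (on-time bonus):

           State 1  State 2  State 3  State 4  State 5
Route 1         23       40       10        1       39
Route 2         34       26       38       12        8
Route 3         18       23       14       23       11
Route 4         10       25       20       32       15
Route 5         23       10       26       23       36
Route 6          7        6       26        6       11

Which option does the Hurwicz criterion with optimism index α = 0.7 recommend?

Route 2

Route 1: 0.7·40 + 0.3·1 = 28.3
Route 2: 0.7·38 + 0.3·8 = 29
Route 3: 0.7·23 + 0.3·11 = 19.4
Route 4: 0.7·32 + 0.3·10 = 25.4
Route 5: 0.7·36 + 0.3·10 = 28.2
Route 6: 0.7·26 + 0.3·6 = 20
Highest Hurwicz score = 29 → Route 2.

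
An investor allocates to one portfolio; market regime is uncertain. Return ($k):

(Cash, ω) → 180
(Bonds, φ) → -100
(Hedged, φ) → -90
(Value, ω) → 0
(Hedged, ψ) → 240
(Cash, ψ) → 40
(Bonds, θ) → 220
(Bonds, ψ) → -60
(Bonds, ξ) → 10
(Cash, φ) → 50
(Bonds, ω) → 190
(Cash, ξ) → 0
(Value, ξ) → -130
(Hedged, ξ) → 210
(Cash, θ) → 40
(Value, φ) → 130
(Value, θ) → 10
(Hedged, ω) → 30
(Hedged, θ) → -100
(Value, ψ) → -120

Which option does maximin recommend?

Row minima: Cash=0, Bonds=-100, Hedged=-100, Value=-130
Best worst-case = 0 → Cash.

Cash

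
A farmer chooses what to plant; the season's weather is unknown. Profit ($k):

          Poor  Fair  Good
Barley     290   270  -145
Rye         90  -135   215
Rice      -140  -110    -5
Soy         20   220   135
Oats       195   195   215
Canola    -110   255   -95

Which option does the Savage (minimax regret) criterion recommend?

Column bests: Poor=290, Fair=270, Good=215.
Barley regrets: 0, 0, 360 → max 360
Rye regrets: 200, 405, 0 → max 405
Rice regrets: 430, 380, 220 → max 430
Soy regrets: 270, 50, 80 → max 270
Oats regrets: 95, 75, 0 → max 95
Canola regrets: 400, 15, 310 → max 400
Smallest max regret = 95 → Oats.

Oats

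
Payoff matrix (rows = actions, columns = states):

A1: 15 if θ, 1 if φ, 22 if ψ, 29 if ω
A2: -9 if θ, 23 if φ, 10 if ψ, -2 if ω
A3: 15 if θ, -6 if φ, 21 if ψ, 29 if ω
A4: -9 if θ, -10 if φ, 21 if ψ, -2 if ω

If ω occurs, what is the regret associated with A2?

Best payoff under ω is 29.
Regret = 29 − (-2) = 31.

31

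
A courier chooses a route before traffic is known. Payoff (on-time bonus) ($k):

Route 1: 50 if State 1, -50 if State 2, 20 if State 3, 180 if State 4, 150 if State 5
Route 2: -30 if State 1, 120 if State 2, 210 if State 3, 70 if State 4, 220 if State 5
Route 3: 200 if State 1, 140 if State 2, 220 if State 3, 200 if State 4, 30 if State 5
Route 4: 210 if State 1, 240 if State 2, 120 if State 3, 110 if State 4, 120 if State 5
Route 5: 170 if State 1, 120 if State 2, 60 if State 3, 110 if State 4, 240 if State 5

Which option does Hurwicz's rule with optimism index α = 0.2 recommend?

Route 4

Route 1: 0.2·180 + 0.8·(-50) = -4
Route 2: 0.2·220 + 0.8·(-30) = 20
Route 3: 0.2·220 + 0.8·30 = 68
Route 4: 0.2·240 + 0.8·110 = 136
Route 5: 0.2·240 + 0.8·60 = 96
Highest Hurwicz score = 136 → Route 4.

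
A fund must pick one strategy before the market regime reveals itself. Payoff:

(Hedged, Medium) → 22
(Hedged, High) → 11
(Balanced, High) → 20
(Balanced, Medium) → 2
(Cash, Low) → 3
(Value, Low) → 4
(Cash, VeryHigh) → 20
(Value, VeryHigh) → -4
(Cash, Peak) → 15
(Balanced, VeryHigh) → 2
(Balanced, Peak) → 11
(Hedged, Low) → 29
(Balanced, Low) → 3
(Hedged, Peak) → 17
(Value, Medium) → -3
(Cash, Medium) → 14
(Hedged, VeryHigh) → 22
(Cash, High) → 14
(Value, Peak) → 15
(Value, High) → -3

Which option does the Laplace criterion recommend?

Row averages: Balanced=7.6, Hedged=20.2, Value=1.8, Cash=13.2
Highest average = 20.2 → Hedged.

Hedged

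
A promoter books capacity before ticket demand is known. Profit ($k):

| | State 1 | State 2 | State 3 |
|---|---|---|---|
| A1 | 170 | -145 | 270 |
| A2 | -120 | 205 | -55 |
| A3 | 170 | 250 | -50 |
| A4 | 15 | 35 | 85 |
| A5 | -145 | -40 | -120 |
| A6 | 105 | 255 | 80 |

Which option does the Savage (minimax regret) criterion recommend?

Column bests: State 1=170, State 2=255, State 3=270.
A1 regrets: 0, 400, 0 → max 400
A2 regrets: 290, 50, 325 → max 325
A3 regrets: 0, 5, 320 → max 320
A4 regrets: 155, 220, 185 → max 220
A5 regrets: 315, 295, 390 → max 390
A6 regrets: 65, 0, 190 → max 190
Smallest max regret = 190 → A6.

A6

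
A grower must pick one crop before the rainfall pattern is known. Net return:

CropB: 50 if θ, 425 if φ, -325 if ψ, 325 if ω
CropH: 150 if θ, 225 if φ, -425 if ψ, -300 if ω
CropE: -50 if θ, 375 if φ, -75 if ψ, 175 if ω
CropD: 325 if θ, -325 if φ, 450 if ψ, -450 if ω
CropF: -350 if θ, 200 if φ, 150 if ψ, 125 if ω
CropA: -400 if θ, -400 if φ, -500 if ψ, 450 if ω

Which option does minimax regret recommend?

Column bests: θ=325, φ=425, ψ=450, ω=450.
CropB regrets: 275, 0, 775, 125 → max 775
CropH regrets: 175, 200, 875, 750 → max 875
CropE regrets: 375, 50, 525, 275 → max 525
CropD regrets: 0, 750, 0, 900 → max 900
CropF regrets: 675, 225, 300, 325 → max 675
CropA regrets: 725, 825, 950, 0 → max 950
Smallest max regret = 525 → CropE.

CropE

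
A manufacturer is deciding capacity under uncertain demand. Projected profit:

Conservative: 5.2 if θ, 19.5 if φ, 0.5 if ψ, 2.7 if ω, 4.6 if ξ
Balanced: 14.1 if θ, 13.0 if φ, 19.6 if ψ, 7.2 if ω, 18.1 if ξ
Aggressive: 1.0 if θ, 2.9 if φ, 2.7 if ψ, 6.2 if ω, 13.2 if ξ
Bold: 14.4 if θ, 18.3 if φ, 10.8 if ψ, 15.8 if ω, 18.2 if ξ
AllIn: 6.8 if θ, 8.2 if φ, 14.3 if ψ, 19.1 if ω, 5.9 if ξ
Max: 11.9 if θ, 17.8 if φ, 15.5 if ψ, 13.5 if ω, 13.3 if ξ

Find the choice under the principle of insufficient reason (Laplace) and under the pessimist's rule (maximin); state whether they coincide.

Row averages: Conservative=6.5, Balanced=14.4, Aggressive=5.2, Bold=15.5, AllIn=10.86, Max=14.4
Highest average = 15.5 → Bold.
Row minima: Conservative=0.5, Balanced=7.2, Aggressive=1.0, Bold=10.8, AllIn=5.9, Max=11.9
Best worst-case = 11.9 → Max.

laplace → Bold; maximin → Max (disagree)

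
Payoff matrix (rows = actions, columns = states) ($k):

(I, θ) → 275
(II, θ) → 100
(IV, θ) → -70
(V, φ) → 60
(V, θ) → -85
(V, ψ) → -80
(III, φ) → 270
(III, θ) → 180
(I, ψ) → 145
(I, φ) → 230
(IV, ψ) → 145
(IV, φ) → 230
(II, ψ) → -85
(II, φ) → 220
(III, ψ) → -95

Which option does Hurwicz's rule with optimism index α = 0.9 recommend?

I

I: 0.9·275 + 0.1·145 = 262
II: 0.9·220 + 0.1·(-85) = 189.5
III: 0.9·270 + 0.1·(-95) = 233.5
IV: 0.9·230 + 0.1·(-70) = 200
V: 0.9·60 + 0.1·(-85) = 45.5
Highest Hurwicz score = 262 → I.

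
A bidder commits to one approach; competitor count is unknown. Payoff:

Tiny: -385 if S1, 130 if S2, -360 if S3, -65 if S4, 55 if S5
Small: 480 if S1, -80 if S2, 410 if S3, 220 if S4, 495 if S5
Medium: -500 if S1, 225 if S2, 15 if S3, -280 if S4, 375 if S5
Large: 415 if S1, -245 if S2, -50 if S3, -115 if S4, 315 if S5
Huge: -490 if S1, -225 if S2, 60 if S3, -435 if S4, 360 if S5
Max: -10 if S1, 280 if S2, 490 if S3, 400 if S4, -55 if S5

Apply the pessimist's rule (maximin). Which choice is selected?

Row minima: Tiny=-385, Small=-80, Medium=-500, Large=-245, Huge=-490, Max=-55
Best worst-case = -55 → Max.

Max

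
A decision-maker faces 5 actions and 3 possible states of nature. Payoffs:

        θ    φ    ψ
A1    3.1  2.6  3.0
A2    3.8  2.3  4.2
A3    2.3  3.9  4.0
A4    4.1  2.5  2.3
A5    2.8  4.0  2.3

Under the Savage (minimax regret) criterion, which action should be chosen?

A1

Column bests: θ=4.1, φ=4.0, ψ=4.2.
A1 regrets: 1.0, 1.4, 1.2 → max 1.4
A2 regrets: 0.3, 1.7, 0.0 → max 1.7
A3 regrets: 1.8, 0.1, 0.2 → max 1.8
A4 regrets: 0.0, 1.5, 1.9 → max 1.9
A5 regrets: 1.3, 0.0, 1.9 → max 1.9
Smallest max regret = 1.4 → A1.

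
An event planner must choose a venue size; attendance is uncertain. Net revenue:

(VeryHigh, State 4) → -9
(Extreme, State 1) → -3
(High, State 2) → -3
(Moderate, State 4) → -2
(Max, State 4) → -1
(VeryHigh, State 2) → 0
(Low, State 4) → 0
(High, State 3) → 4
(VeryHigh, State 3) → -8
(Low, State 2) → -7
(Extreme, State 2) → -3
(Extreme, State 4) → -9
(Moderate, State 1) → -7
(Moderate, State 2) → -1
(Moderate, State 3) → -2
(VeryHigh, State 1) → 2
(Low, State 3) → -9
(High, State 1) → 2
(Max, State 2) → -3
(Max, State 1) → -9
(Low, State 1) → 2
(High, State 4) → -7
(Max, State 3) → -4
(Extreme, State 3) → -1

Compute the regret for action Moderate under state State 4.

Best payoff under State 4 is 0.
Regret = 0 − (-2) = 2.

2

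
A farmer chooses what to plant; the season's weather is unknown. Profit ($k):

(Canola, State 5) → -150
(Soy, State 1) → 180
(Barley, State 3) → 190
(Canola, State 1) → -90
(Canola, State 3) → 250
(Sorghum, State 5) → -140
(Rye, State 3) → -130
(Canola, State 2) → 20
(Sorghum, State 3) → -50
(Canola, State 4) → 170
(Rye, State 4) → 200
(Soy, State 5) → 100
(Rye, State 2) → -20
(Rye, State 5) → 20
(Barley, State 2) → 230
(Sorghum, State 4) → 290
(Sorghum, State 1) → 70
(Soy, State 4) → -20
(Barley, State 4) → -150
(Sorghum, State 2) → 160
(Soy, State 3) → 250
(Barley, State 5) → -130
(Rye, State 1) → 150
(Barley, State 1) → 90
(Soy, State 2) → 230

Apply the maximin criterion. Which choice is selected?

Row minima: Soy=-20, Canola=-150, Rye=-130, Barley=-150, Sorghum=-140
Best worst-case = -20 → Soy.

Soy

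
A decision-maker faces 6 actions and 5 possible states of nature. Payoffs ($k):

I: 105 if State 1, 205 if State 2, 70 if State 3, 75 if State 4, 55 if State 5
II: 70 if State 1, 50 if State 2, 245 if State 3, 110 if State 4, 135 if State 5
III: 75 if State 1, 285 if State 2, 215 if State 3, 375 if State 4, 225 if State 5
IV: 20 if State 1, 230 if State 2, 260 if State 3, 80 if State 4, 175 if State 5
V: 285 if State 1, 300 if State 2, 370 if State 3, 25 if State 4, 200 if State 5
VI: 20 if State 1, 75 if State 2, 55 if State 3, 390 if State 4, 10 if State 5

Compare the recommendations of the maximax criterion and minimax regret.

maximax → VI; minimax regret → III (disagree)

Row maxima: I=205, II=245, III=375, IV=260, V=370, VI=390
Best best-case = 390 → VI.
Column bests: State 1=285, State 2=300, State 3=370, State 4=390, State 5=225.
I regrets: 180, 95, 300, 315, 170 → max 315
II regrets: 215, 250, 125, 280, 90 → max 280
III regrets: 210, 15, 155, 15, 0 → max 210
IV regrets: 265, 70, 110, 310, 50 → max 310
V regrets: 0, 0, 0, 365, 25 → max 365
VI regrets: 265, 225, 315, 0, 215 → max 315
Smallest max regret = 210 → III.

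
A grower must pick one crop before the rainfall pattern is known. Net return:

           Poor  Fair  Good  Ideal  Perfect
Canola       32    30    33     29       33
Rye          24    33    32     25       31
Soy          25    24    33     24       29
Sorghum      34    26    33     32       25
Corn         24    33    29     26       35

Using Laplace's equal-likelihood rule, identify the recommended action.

Row averages: Canola=31.4, Rye=29, Soy=27, Sorghum=30, Corn=29.4
Highest average = 31.4 → Canola.

Canola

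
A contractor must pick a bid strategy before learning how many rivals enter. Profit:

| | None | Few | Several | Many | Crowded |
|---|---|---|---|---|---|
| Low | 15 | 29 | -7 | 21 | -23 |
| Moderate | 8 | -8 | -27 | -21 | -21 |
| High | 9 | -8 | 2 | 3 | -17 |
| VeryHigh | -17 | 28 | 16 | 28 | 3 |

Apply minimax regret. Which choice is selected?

Column bests: None=15, Few=29, Several=16, Many=28, Crowded=3.
Low regrets: 0, 0, 23, 7, 26 → max 26
Moderate regrets: 7, 37, 43, 49, 24 → max 49
High regrets: 6, 37, 14, 25, 20 → max 37
VeryHigh regrets: 32, 1, 0, 0, 0 → max 32
Smallest max regret = 26 → Low.

Low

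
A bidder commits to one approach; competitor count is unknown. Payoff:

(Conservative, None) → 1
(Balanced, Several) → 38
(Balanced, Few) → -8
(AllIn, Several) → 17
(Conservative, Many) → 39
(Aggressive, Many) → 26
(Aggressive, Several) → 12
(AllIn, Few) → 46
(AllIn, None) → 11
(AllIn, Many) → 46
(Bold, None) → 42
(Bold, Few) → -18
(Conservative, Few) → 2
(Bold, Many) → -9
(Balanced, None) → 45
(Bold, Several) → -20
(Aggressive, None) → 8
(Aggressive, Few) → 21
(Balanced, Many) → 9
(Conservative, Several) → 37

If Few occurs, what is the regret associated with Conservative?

44

Best payoff under Few is 46.
Regret = 46 − 2 = 44.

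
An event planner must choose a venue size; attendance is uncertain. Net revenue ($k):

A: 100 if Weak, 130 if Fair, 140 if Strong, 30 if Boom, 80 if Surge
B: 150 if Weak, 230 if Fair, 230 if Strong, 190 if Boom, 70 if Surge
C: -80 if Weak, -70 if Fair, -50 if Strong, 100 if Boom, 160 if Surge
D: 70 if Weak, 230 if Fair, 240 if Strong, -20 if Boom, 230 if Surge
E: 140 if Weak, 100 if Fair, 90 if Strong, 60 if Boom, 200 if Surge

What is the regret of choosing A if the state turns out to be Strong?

100

Best payoff under Strong is 240.
Regret = 240 − 140 = 100.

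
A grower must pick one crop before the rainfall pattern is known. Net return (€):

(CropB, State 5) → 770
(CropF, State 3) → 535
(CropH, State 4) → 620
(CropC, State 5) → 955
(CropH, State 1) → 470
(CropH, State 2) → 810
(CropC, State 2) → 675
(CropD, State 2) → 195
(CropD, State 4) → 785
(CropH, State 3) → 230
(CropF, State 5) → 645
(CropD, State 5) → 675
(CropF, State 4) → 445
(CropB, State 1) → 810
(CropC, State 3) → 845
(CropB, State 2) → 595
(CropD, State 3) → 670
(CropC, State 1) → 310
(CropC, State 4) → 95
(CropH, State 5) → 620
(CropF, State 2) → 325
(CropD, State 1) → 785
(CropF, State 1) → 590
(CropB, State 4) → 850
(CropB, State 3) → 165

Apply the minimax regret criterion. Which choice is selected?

CropF

Column bests: State 1=810, State 2=810, State 3=845, State 4=850, State 5=955.
CropH regrets: 340, 0, 615, 230, 335 → max 615
CropD regrets: 25, 615, 175, 65, 280 → max 615
CropB regrets: 0, 215, 680, 0, 185 → max 680
CropF regrets: 220, 485, 310, 405, 310 → max 485
CropC regrets: 500, 135, 0, 755, 0 → max 755
Smallest max regret = 485 → CropF.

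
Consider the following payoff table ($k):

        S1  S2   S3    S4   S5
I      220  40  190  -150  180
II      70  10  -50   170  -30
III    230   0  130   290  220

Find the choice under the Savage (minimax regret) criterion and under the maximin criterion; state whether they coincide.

Column bests: S1=230, S2=40, S3=190, S4=290, S5=220.
I regrets: 10, 0, 0, 440, 40 → max 440
II regrets: 160, 30, 240, 120, 250 → max 250
III regrets: 0, 40, 60, 0, 0 → max 60
Smallest max regret = 60 → III.
Row minima: I=-150, II=-50, III=0
Best worst-case = 0 → III.

minimax regret → III; maximin → III (agree)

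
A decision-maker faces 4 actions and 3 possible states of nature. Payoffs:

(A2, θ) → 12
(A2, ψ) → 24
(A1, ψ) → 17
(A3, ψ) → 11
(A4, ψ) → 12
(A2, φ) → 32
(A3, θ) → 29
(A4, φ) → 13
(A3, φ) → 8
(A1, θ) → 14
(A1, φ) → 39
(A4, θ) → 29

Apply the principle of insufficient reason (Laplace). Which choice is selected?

A1

Row averages: A1=70/3, A2=68/3, A3=16, A4=18
Highest average = 70/3 → A1.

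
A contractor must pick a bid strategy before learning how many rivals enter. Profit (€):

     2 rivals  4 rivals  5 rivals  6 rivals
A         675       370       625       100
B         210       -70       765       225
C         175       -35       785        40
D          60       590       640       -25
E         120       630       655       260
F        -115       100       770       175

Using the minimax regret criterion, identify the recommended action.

A

Column bests: 2 rivals=675, 4 rivals=630, 5 rivals=785, 6 rivals=260.
A regrets: 0, 260, 160, 160 → max 260
B regrets: 465, 700, 20, 35 → max 700
C regrets: 500, 665, 0, 220 → max 665
D regrets: 615, 40, 145, 285 → max 615
E regrets: 555, 0, 130, 0 → max 555
F regrets: 790, 530, 15, 85 → max 790
Smallest max regret = 260 → A.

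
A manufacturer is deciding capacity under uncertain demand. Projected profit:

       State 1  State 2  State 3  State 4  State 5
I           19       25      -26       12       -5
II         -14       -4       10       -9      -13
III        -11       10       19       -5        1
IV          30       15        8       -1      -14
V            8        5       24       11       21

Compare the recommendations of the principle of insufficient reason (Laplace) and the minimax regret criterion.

Row averages: I=5, II=-6, III=2.8, IV=7.6, V=13.8
Highest average = 13.8 → V.
Column bests: State 1=30, State 2=25, State 3=24, State 4=12, State 5=21.
I regrets: 11, 0, 50, 0, 26 → max 50
II regrets: 44, 29, 14, 21, 34 → max 44
III regrets: 41, 15, 5, 17, 20 → max 41
IV regrets: 0, 10, 16, 13, 35 → max 35
V regrets: 22, 20, 0, 1, 0 → max 22
Smallest max regret = 22 → V.

laplace → V; minimax regret → V (agree)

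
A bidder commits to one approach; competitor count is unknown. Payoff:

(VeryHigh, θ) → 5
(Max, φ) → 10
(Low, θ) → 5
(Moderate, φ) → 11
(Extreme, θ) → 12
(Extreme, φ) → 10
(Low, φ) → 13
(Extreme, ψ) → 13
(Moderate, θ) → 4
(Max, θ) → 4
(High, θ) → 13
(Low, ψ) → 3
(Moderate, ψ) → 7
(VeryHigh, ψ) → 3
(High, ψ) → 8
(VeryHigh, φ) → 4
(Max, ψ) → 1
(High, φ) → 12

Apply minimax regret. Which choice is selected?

Column bests: θ=13, φ=13, ψ=13.
Low regrets: 8, 0, 10 → max 10
Moderate regrets: 9, 2, 6 → max 9
High regrets: 0, 1, 5 → max 5
VeryHigh regrets: 8, 9, 10 → max 10
Extreme regrets: 1, 3, 0 → max 3
Max regrets: 9, 3, 12 → max 12
Smallest max regret = 3 → Extreme.

Extreme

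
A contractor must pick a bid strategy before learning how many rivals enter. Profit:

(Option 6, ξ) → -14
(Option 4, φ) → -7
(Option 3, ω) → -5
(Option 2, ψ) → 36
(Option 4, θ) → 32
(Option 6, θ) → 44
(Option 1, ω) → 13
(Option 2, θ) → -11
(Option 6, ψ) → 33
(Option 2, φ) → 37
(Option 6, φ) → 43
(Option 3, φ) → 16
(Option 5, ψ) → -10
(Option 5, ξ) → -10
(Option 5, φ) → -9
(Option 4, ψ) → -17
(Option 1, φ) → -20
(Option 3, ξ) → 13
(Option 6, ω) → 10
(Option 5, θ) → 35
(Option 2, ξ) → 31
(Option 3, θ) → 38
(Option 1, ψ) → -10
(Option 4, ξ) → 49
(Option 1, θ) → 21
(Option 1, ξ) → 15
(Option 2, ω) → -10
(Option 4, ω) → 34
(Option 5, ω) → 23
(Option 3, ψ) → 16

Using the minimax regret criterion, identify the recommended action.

Option 3

Column bests: θ=44, φ=43, ψ=36, ω=34, ξ=49.
Option 1 regrets: 23, 63, 46, 21, 34 → max 63
Option 2 regrets: 55, 6, 0, 44, 18 → max 55
Option 3 regrets: 6, 27, 20, 39, 36 → max 39
Option 4 regrets: 12, 50, 53, 0, 0 → max 53
Option 5 regrets: 9, 52, 46, 11, 59 → max 59
Option 6 regrets: 0, 0, 3, 24, 63 → max 63
Smallest max regret = 39 → Option 3.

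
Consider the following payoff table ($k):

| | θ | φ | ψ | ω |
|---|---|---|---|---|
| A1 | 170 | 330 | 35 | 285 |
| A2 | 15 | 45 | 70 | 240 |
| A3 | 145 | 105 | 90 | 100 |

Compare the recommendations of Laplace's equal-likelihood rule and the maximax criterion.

laplace → A1; maximax → A1 (agree)

Row averages: A1=205, A2=92.5, A3=110
Highest average = 205 → A1.
Row maxima: A1=330, A2=240, A3=145
Best best-case = 330 → A1.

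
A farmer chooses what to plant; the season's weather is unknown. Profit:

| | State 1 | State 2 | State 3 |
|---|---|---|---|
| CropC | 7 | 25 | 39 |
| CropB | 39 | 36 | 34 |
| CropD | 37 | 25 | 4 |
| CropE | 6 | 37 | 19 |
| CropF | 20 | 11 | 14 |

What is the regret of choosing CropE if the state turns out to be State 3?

20

Best payoff under State 3 is 39.
Regret = 39 − 19 = 20.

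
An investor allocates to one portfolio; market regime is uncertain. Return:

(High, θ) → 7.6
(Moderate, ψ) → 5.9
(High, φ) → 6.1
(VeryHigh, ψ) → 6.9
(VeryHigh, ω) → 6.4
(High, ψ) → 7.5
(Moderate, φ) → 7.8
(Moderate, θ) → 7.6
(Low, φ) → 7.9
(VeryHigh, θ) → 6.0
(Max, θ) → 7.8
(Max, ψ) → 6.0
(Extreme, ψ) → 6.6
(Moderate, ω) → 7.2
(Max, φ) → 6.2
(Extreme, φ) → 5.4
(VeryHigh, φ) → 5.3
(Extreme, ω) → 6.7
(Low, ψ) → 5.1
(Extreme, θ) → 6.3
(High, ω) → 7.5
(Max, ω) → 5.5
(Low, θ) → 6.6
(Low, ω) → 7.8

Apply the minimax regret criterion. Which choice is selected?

Moderate

Column bests: θ=7.8, φ=7.9, ψ=7.5, ω=7.8.
Low regrets: 1.2, 0.0, 2.4, 0.0 → max 2.4
Moderate regrets: 0.2, 0.1, 1.6, 0.6 → max 1.6
High regrets: 0.2, 1.8, 0.0, 0.3 → max 1.8
VeryHigh regrets: 1.8, 2.6, 0.6, 1.4 → max 2.6
Extreme regrets: 1.5, 2.5, 0.9, 1.1 → max 2.5
Max regrets: 0.0, 1.7, 1.5, 2.3 → max 2.3
Smallest max regret = 1.6 → Moderate.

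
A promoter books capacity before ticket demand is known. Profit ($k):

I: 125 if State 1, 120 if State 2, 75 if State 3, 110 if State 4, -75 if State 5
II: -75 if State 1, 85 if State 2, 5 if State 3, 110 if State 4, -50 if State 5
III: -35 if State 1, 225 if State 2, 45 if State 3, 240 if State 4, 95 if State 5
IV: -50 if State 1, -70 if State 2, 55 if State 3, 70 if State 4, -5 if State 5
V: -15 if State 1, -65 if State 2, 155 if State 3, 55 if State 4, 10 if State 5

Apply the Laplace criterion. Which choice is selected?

Row averages: I=71, II=15, III=114, IV=0, V=28
Highest average = 114 → III.

III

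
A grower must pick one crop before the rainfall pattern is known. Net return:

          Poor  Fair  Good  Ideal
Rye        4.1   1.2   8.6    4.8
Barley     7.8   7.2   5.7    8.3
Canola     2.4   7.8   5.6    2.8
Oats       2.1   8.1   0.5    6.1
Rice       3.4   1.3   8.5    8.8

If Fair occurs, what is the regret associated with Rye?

Best payoff under Fair is 8.1.
Regret = 8.1 − 1.2 = 6.9.

6.9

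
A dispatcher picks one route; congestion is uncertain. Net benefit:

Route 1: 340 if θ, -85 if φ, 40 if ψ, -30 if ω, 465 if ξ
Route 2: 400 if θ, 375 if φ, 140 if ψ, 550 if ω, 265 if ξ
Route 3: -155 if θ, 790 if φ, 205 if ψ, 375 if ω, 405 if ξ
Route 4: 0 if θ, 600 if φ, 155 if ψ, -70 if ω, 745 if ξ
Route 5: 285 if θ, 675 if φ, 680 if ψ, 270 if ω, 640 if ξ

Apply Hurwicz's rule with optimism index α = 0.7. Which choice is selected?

Route 1: 0.7·465 + 0.3·(-85) = 300
Route 2: 0.7·550 + 0.3·140 = 427
Route 3: 0.7·790 + 0.3·(-155) = 506.5
Route 4: 0.7·745 + 0.3·(-70) = 500.5
Route 5: 0.7·680 + 0.3·270 = 557
Highest Hurwicz score = 557 → Route 5.

Route 5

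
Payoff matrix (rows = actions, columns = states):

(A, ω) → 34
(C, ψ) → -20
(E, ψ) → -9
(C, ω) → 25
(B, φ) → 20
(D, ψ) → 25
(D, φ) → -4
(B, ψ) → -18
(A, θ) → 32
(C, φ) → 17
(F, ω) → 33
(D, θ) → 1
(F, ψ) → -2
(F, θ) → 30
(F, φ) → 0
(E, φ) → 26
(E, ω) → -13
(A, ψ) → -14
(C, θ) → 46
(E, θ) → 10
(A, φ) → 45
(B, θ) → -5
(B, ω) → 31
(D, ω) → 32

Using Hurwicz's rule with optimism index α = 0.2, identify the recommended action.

F

A: 0.2·45 + 0.8·(-14) = -2.2
B: 0.2·31 + 0.8·(-18) = -8.2
C: 0.2·46 + 0.8·(-20) = -6.8
D: 0.2·32 + 0.8·(-4) = 3.2
E: 0.2·26 + 0.8·(-13) = -5.2
F: 0.2·33 + 0.8·(-2) = 5
Highest Hurwicz score = 5 → F.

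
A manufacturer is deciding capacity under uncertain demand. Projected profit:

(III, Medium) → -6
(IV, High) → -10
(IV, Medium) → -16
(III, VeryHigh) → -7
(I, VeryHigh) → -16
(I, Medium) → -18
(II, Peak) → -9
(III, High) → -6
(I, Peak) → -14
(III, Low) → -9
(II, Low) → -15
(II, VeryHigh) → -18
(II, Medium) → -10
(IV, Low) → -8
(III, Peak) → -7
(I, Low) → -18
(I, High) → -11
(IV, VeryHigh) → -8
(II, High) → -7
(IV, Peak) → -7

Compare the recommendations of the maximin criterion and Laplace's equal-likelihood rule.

maximin → III; laplace → III (agree)

Row minima: I=-18, II=-18, III=-9, IV=-16
Best worst-case = -9 → III.
Row averages: I=-15.4, II=-11.8, III=-7, IV=-9.8
Highest average = -7 → III.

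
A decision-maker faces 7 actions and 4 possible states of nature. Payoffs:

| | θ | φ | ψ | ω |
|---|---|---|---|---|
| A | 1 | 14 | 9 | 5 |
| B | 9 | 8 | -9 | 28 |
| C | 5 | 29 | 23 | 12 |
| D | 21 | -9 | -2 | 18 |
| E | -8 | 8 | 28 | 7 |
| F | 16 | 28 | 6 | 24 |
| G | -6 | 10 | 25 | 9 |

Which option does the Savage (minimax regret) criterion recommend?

C

Column bests: θ=21, φ=29, ψ=28, ω=28.
A regrets: 20, 15, 19, 23 → max 23
B regrets: 12, 21, 37, 0 → max 37
C regrets: 16, 0, 5, 16 → max 16
D regrets: 0, 38, 30, 10 → max 38
E regrets: 29, 21, 0, 21 → max 29
F regrets: 5, 1, 22, 4 → max 22
G regrets: 27, 19, 3, 19 → max 27
Smallest max regret = 16 → C.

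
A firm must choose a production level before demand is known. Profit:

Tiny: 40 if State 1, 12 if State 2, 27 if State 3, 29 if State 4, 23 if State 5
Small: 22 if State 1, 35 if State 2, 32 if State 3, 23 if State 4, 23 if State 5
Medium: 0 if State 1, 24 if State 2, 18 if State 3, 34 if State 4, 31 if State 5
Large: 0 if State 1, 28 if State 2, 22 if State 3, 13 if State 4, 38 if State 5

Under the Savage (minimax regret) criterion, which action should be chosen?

Column bests: State 1=40, State 2=35, State 3=32, State 4=34, State 5=38.
Tiny regrets: 0, 23, 5, 5, 15 → max 23
Small regrets: 18, 0, 0, 11, 15 → max 18
Medium regrets: 40, 11, 14, 0, 7 → max 40
Large regrets: 40, 7, 10, 21, 0 → max 40
Smallest max regret = 18 → Small.

Small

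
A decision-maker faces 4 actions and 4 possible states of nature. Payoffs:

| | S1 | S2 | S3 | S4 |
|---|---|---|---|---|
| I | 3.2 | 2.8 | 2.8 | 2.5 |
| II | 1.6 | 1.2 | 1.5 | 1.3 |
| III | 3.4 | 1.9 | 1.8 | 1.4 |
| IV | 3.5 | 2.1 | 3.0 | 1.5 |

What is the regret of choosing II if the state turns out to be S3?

1.5

Best payoff under S3 is 3.0.
Regret = 3.0 − 1.5 = 1.5.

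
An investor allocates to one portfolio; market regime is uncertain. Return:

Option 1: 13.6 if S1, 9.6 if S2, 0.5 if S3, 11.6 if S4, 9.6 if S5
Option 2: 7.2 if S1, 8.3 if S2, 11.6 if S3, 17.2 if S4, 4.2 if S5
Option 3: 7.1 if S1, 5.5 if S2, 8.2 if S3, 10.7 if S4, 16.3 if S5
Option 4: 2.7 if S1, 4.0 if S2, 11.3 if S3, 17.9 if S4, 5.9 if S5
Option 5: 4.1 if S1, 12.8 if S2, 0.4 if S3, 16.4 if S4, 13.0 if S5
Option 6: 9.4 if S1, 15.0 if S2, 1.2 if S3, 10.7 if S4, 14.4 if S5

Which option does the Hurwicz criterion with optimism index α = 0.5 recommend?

Option 1: 0.5·13.6 + 0.5·0.5 = 7.05
Option 2: 0.5·17.2 + 0.5·4.2 = 10.7
Option 3: 0.5·16.3 + 0.5·5.5 = 10.9
Option 4: 0.5·17.9 + 0.5·2.7 = 10.3
Option 5: 0.5·16.4 + 0.5·0.4 = 8.4
Option 6: 0.5·15.0 + 0.5·1.2 = 8.1
Highest Hurwicz score = 10.9 → Option 3.

Option 3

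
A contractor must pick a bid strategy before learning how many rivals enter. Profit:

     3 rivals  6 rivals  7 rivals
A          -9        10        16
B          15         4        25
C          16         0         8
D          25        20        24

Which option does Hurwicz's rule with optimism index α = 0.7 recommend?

D

A: 0.7·16 + 0.3·(-9) = 8.5
B: 0.7·25 + 0.3·4 = 18.7
C: 0.7·16 + 0.3·0 = 11.2
D: 0.7·25 + 0.3·20 = 23.5
Highest Hurwicz score = 23.5 → D.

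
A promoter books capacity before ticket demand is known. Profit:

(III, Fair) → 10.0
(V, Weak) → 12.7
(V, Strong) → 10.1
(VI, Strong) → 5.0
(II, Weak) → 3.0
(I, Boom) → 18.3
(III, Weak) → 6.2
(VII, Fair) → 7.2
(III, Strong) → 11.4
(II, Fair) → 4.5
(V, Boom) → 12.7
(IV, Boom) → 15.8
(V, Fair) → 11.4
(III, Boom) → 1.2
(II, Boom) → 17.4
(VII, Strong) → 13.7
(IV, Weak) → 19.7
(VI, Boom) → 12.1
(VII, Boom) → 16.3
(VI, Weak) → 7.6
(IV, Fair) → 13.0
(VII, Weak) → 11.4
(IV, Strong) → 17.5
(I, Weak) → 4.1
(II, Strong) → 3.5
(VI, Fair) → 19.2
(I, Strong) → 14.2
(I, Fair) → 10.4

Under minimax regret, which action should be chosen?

Column bests: Weak=19.7, Fair=19.2, Strong=17.5, Boom=18.3.
I regrets: 15.6, 8.8, 3.3, 0.0 → max 15.6
II regrets: 16.7, 14.7, 14.0, 0.9 → max 16.7
III regrets: 13.5, 9.2, 6.1, 17.1 → max 17.1
IV regrets: 0.0, 6.2, 0.0, 2.5 → max 6.2
V regrets: 7.0, 7.8, 7.4, 5.6 → max 7.8
VI regrets: 12.1, 0.0, 12.5, 6.2 → max 12.5
VII regrets: 8.3, 12.0, 3.8, 2.0 → max 12.0
Smallest max regret = 6.2 → IV.

IV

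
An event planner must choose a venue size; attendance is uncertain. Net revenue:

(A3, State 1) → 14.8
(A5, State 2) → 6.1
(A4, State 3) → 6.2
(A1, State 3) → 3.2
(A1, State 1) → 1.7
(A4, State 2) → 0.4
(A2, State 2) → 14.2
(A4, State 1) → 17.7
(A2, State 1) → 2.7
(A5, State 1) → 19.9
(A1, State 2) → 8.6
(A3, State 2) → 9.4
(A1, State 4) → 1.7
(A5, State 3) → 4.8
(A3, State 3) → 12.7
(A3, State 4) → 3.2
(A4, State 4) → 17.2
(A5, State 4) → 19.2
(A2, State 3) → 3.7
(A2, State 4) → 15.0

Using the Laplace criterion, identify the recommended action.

A5

Row averages: A1=3.8, A2=8.9, A3=10.025, A4=10.375, A5=12.5
Highest average = 12.5 → A5.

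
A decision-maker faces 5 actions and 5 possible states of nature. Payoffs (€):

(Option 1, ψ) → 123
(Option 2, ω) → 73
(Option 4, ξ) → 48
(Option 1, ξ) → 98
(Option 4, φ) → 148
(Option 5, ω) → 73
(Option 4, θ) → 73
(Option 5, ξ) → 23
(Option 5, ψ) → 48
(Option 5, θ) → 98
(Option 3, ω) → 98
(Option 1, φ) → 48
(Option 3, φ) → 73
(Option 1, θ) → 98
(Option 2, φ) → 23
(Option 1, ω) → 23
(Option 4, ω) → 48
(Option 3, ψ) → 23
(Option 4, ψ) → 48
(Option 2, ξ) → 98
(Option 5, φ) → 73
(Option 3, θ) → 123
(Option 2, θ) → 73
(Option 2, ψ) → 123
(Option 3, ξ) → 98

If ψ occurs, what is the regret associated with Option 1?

0

Best payoff under ψ is 123.
Regret = 123 − 123 = 0.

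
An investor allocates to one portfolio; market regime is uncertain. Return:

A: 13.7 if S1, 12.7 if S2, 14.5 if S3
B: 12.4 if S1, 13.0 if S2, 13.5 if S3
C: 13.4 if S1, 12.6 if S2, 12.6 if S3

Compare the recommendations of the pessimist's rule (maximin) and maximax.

maximin → A; maximax → A (agree)

Row minima: A=12.7, B=12.4, C=12.6
Best worst-case = 12.7 → A.
Row maxima: A=14.5, B=13.5, C=13.4
Best best-case = 14.5 → A.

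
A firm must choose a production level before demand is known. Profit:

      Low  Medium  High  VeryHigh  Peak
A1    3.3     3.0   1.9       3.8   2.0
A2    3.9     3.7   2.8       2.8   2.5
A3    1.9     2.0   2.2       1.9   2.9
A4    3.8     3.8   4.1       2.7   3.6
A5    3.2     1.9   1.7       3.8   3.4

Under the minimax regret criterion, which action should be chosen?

Column bests: Low=3.9, Medium=3.8, High=4.1, VeryHigh=3.8, Peak=3.6.
A1 regrets: 0.6, 0.8, 2.2, 0.0, 1.6 → max 2.2
A2 regrets: 0.0, 0.1, 1.3, 1.0, 1.1 → max 1.3
A3 regrets: 2.0, 1.8, 1.9, 1.9, 0.7 → max 2.0
A4 regrets: 0.1, 0.0, 0.0, 1.1, 0.0 → max 1.1
A5 regrets: 0.7, 1.9, 2.4, 0.0, 0.2 → max 2.4
Smallest max regret = 1.1 → A4.

A4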